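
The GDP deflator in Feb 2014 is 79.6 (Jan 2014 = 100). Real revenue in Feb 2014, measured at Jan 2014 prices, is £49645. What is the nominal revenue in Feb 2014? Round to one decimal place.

Nominal = Real × (Index/100) = 49645 × (79.6/100)
        = 49645 × 0.796 = 39517.4200

39517.4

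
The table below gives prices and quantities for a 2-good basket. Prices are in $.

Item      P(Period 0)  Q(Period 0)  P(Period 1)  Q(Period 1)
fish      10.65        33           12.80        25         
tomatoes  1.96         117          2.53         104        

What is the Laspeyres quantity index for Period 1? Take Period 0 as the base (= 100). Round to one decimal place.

Laspeyres quantity index uses base-period prices as weights.
ΣP(Period 0)·Q(Period 1) = 10.65×25 + 1.96×104 = 266.25 + 203.84 = 470.09
ΣP(Period 0)·Q(Period 0) = 10.65×33 + 1.96×117 = 351.45 + 229.32 = 580.77
Index = 470.09 / 580.77 × 100 = 80.9425

80.9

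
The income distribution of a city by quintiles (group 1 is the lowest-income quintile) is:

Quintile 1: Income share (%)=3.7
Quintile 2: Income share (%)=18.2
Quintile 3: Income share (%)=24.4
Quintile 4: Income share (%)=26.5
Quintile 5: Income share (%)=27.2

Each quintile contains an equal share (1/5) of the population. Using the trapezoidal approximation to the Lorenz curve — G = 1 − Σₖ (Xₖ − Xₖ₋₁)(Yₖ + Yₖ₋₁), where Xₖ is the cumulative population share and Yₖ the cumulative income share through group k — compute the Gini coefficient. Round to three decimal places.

Cumulative income shares Yₖ: 0.0370, 0.2190, 0.4630, 0.7280, 1.0000
Σ (Xₖ−Xₖ₋₁)(Yₖ+Yₖ₋₁) = (1/5)(0.0370+0.0000) + (1/5)(0.2190+0.0370) + (1/5)(0.4630+0.2190) + (1/5)(0.7280+0.4630) + (1/5)(1.0000+0.7280)
  = 0.0074 + 0.0512 + 0.1364 + 0.2382 + 0.3456 = 0.7788
G = 1 − 0.7788 = 0.2212

0.221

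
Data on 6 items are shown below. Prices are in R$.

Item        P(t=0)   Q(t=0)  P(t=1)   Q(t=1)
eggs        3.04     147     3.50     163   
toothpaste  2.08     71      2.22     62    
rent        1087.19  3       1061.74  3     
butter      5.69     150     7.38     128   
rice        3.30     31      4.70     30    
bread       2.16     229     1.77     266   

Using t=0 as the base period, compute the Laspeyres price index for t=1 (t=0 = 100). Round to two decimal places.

103.93

Laspeyres price index uses base-period quantities as weights.
ΣP(t=1)·Q(t=0) = 3.50×147 + 2.22×71 + 1061.74×3 + 7.38×150 + 4.70×31 + 1.77×229 = 514.5 + 157.62 + 3185.22 + 1107 + 145.7 + 405.33 = 5515.37
ΣP(t=0)·Q(t=0) = 3.04×147 + 2.08×71 + 1087.19×3 + 5.69×150 + 3.30×31 + 2.16×229 = 446.88 + 147.68 + 3261.57 + 853.5 + 102.3 + 494.64 = 5306.57
Index = 5515.37 / 5306.57 × 100 = 103.9347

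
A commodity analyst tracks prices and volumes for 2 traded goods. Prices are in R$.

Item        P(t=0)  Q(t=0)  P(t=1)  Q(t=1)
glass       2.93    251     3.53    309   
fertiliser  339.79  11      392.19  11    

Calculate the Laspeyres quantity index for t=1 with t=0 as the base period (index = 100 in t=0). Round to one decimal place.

103.8

Laspeyres quantity index uses base-period prices as weights.
ΣP(t=0)·Q(t=1) = 2.93×309 + 339.79×11 = 905.37 + 3737.69 = 4643.06
ΣP(t=0)·Q(t=0) = 2.93×251 + 339.79×11 = 735.43 + 3737.69 = 4473.12
Index = 4643.06 / 4473.12 × 100 = 103.7991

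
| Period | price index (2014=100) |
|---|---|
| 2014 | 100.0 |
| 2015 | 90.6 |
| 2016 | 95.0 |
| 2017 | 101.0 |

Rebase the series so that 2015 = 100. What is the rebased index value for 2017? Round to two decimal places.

Rebased(2017) = 101.0 / 90.6 × 100 = 111.4790

111.48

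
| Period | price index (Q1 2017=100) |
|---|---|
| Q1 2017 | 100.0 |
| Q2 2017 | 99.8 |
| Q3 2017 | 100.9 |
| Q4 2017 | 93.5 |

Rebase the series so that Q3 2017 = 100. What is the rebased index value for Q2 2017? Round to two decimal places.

Rebased(Q2 2017) = 99.8 / 100.9 × 100 = 98.9098

98.91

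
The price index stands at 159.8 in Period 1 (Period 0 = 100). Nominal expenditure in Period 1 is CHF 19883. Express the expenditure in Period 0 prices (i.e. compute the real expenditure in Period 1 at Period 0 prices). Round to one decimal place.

Real = Nominal ÷ (Index/100) = 19883 ÷ (159.8/100)
     = 19883 ÷ 1.598 = 12442.4280

12442.4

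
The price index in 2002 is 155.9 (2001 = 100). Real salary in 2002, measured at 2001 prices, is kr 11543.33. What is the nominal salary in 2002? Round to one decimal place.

Nominal = Real × (Index/100) = 11543.33 × (155.9/100)
        = 11543.33 × 1.559 = 17996.0515

17996.1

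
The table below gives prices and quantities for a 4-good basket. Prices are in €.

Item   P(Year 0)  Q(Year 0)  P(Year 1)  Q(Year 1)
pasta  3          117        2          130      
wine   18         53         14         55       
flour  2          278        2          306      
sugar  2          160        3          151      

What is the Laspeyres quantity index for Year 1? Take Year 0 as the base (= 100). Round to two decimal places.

Laspeyres quantity index uses base-period prices as weights.
ΣP(Year 0)·Q(Year 1) = 3×130 + 18×55 + 2×306 + 2×151 = 390 + 990 + 612 + 302 = 2294
ΣP(Year 0)·Q(Year 0) = 3×117 + 18×53 + 2×278 + 2×160 = 351 + 954 + 556 + 320 = 2181
Index = 2294 / 2181 × 100 = 105.1811

105.18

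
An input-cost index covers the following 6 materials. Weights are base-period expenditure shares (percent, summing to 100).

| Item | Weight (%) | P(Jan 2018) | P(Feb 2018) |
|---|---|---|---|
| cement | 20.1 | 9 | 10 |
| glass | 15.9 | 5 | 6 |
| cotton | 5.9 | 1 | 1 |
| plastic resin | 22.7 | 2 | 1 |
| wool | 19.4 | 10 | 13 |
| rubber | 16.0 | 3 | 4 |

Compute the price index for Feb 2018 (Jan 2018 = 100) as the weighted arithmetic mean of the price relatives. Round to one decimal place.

cement: 20.1 × (10/9) = 20.1 × 1.111111 = 22.3333
glass: 15.9 × (6/5) = 15.9 × 1.200000 = 19.0800
cotton: 5.9 × (1/1) = 5.9 × 1.000000 = 5.9000
plastic resin: 22.7 × (1/2) = 22.7 × 0.500000 = 11.3500
wool: 19.4 × (13/10) = 19.4 × 1.300000 = 25.2200
rubber: 16.0 × (4/3) = 16.0 × 1.333333 = 21.3333
Index = Σ wᵢ·(p₁ᵢ/p₀ᵢ) = 22.3333 + 19.0800 + 5.9000 + 11.3500 + 25.2200 + 21.3333 = 105.2167

105.2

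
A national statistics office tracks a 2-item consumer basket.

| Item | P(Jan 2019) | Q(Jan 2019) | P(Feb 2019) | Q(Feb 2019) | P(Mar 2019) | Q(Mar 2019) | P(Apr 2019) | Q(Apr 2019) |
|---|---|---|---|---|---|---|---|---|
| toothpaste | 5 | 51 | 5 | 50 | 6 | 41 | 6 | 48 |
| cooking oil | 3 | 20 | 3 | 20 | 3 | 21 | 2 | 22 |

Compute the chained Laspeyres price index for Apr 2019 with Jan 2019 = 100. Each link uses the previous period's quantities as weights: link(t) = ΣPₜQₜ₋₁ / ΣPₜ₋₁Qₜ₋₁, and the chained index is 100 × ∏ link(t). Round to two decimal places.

Link Jan 2019→Feb 2019:
ΣP(Feb 2019)Q(Jan 2019) = 5×51 + 3×20 = 255 + 60 = 315
ΣP(Jan 2019)Q(Jan 2019) = 5×51 + 3×20 = 255 + 60 = 315
link = 315/315 = 1.000000
Link Feb 2019→Mar 2019:
ΣP(Mar 2019)Q(Feb 2019) = 6×50 + 3×20 = 300 + 60 = 360
ΣP(Feb 2019)Q(Feb 2019) = 5×50 + 3×20 = 250 + 60 = 310
link = 360/310 = 1.161290
Link Mar 2019→Apr 2019:
ΣP(Apr 2019)Q(Mar 2019) = 6×41 + 2×21 = 246 + 42 = 288
ΣP(Mar 2019)Q(Mar 2019) = 6×41 + 3×21 = 246 + 63 = 309
link = 288/309 = 0.932039
Chained index = 100 × 1.000000 × 1.161290 × 0.932039 = 108.2368

108.24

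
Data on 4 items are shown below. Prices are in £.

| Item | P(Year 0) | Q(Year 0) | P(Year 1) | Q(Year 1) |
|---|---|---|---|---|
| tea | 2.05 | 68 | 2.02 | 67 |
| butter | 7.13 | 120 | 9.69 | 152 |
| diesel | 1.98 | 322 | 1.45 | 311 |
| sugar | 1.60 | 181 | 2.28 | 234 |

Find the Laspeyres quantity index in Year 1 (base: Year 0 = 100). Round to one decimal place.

115.0

Laspeyres quantity index uses base-period prices as weights.
ΣP(Year 0)·Q(Year 1) = 2.05×67 + 7.13×152 + 1.98×311 + 1.60×234 = 137.35 + 1083.76 + 615.78 + 374.4 = 2211.29
ΣP(Year 0)·Q(Year 0) = 2.05×68 + 7.13×120 + 1.98×322 + 1.60×181 = 139.4 + 855.6 + 637.56 + 289.6 = 1922.16
Index = 2211.29 / 1922.16 × 100 = 115.0419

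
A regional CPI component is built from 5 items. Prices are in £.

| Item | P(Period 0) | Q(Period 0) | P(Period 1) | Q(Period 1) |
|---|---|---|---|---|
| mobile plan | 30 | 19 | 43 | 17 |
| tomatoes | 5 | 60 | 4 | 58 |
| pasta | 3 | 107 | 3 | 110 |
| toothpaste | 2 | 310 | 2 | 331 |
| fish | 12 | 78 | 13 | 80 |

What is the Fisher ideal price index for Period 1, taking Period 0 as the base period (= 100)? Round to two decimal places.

109.24

Laspeyres component (base-period weights):
ΣP(Period 1)Q(Period 0) = 43×19 + 4×60 + 3×107 + 2×310 + 13×78 = 817 + 240 + 321 + 620 + 1014 = 3012
ΣP(Period 0)Q(Period 0) = 30×19 + 5×60 + 3×107 + 2×310 + 12×78 = 570 + 300 + 321 + 620 + 936 = 2747
L = 3012 / 2747 × 100 = 109.6469
Paasche component (current-period weights):
ΣP(Period 1)Q(Period 1) = 43×17 + 4×58 + 3×110 + 2×331 + 13×80 = 731 + 232 + 330 + 662 + 1040 = 2995
ΣP(Period 0)Q(Period 1) = 30×17 + 5×58 + 3×110 + 2×331 + 12×80 = 510 + 290 + 330 + 662 + 960 = 2752
P = 2995 / 2752 × 100 = 108.8299
Fisher = √(L × P) = √(109.6469 × 108.8299) = 109.2377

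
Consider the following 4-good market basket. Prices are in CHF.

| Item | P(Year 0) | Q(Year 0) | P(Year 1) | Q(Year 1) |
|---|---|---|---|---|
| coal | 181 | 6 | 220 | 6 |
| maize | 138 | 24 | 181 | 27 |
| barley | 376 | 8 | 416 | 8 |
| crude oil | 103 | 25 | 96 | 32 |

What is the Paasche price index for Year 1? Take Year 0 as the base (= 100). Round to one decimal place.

113.4

Paasche price index uses current-period quantities as weights.
ΣP(Year 1)·Q(Year 1) = 220×6 + 181×27 + 416×8 + 96×32 = 1320 + 4887 + 3328 + 3072 = 12607
ΣP(Year 0)·Q(Year 1) = 181×6 + 138×27 + 376×8 + 103×32 = 1086 + 3726 + 3008 + 3296 = 11116
Index = 12607 / 11116 × 100 = 113.4131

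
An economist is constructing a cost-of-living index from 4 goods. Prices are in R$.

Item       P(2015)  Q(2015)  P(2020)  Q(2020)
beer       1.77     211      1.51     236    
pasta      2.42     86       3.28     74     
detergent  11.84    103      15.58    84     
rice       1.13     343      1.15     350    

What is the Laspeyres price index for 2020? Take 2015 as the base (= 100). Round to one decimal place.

118.8

Laspeyres price index uses base-period quantities as weights.
ΣP(2020)·Q(2015) = 1.51×211 + 3.28×86 + 15.58×103 + 1.15×343 = 318.61 + 282.08 + 1604.74 + 394.45 = 2599.88
ΣP(2015)·Q(2015) = 1.77×211 + 2.42×86 + 11.84×103 + 1.13×343 = 373.47 + 208.12 + 1219.52 + 387.59 = 2188.7
Index = 2599.88 / 2188.7 × 100 = 118.7865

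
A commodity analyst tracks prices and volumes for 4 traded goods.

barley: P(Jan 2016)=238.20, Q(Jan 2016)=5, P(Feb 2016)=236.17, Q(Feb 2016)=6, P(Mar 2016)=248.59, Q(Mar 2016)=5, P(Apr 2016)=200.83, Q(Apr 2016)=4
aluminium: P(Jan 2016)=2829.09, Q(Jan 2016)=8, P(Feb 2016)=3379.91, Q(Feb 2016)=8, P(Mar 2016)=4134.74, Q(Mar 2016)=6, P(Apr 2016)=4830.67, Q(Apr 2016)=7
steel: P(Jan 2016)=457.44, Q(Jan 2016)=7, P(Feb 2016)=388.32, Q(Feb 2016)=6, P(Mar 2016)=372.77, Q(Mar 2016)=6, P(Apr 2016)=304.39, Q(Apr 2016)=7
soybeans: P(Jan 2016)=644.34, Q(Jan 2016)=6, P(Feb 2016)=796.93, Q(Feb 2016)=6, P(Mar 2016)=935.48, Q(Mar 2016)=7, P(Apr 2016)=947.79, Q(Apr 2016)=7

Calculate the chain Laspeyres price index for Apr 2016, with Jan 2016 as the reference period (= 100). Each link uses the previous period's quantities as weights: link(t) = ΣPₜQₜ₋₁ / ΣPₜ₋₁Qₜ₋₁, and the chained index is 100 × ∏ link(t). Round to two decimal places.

152.20

Link Jan 2016→Feb 2016:
ΣP(Feb 2016)Q(Jan 2016) = 236.17×5 + 3379.91×8 + 388.32×7 + 796.93×6 = 1180.85 + 27039.28 + 2718.24 + 4781.58 = 35719.95
ΣP(Jan 2016)Q(Jan 2016) = 238.20×5 + 2829.09×8 + 457.44×7 + 644.34×6 = 1191 + 22632.72 + 3202.08 + 3866.04 = 30891.84
link = 35719.95/30891.84 = 1.156291
Link Feb 2016→Mar 2016:
ΣP(Mar 2016)Q(Feb 2016) = 248.59×6 + 4134.74×8 + 372.77×6 + 935.48×6 = 1491.54 + 33077.92 + 2236.62 + 5612.88 = 42418.96
ΣP(Feb 2016)Q(Feb 2016) = 236.17×6 + 3379.91×8 + 388.32×6 + 796.93×6 = 1417.02 + 27039.28 + 2329.92 + 4781.58 = 35567.8
link = 42418.96/35567.8 = 1.192623
Link Mar 2016→Apr 2016:
ΣP(Apr 2016)Q(Mar 2016) = 200.83×5 + 4830.67×6 + 304.39×6 + 947.79×7 = 1004.15 + 28984.02 + 1826.34 + 6634.53 = 38449.04
ΣP(Mar 2016)Q(Mar 2016) = 248.59×5 + 4134.74×6 + 372.77×6 + 935.48×7 = 1242.95 + 24808.44 + 2236.62 + 6548.36 = 34836.37
link = 38449.04/34836.37 = 1.103704
Chained index = 100 × 1.156291 × 1.192623 × 1.103704 = 152.2028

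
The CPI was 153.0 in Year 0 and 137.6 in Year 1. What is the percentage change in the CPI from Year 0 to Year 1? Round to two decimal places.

Change = (137.6 − 153.0) / 153.0 × 100
       = -15.4 / 153.0 × 100 = -10.0654%

-10.07%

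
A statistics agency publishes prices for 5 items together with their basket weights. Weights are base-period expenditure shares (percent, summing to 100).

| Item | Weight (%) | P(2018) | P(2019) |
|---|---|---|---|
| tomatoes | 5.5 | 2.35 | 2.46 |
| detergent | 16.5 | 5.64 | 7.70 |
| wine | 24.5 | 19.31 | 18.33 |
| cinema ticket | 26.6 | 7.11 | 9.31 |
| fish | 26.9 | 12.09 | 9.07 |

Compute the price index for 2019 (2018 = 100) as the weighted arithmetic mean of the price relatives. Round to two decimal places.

tomatoes: 5.5 × (2.46/2.35) = 5.5 × 1.046809 = 5.7574
detergent: 16.5 × (7.70/5.64) = 16.5 × 1.365248 = 22.5266
wine: 24.5 × (18.33/19.31) = 24.5 × 0.949249 = 23.2566
cinema ticket: 26.6 × (9.31/7.11) = 26.6 × 1.309423 = 34.8307
fish: 26.9 × (9.07/12.09) = 26.9 × 0.750207 = 20.1806
Index = Σ wᵢ·(p₁ᵢ/p₀ᵢ) = 5.7574 + 22.5266 + 23.2566 + 34.8307 + 20.1806 = 106.5519

106.55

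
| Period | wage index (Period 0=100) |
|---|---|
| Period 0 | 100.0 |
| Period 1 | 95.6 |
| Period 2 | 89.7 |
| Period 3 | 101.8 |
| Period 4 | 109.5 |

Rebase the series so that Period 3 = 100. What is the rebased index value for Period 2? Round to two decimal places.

88.11

Rebased(Period 2) = 89.7 / 101.8 × 100 = 88.1139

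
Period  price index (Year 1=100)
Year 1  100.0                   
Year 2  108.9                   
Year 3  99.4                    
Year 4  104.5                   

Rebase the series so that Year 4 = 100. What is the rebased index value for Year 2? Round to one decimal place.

104.2

Rebased(Year 2) = 108.9 / 104.5 × 100 = 104.2105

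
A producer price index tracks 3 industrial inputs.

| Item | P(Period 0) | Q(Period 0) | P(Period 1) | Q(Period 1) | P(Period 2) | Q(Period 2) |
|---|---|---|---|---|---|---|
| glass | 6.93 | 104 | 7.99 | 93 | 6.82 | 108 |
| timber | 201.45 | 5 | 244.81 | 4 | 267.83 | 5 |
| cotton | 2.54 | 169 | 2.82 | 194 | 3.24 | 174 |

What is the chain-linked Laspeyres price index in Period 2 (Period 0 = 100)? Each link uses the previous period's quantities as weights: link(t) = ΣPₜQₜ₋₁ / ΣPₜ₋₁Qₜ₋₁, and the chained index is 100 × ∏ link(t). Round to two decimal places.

Link Period 0→Period 1:
ΣP(Period 1)Q(Period 0) = 7.99×104 + 244.81×5 + 2.82×169 = 830.96 + 1224.05 + 476.58 = 2531.59
ΣP(Period 0)Q(Period 0) = 6.93×104 + 201.45×5 + 2.54×169 = 720.72 + 1007.25 + 429.26 = 2157.23
link = 2531.59/2157.23 = 1.173537
Link Period 1→Period 2:
ΣP(Period 2)Q(Period 1) = 6.82×93 + 267.83×4 + 3.24×194 = 634.26 + 1071.32 + 628.56 = 2334.14
ΣP(Period 1)Q(Period 1) = 7.99×93 + 244.81×4 + 2.82×194 = 743.07 + 979.24 + 547.08 = 2269.39
link = 2334.14/2269.39 = 1.028532
Chained index = 100 × 1.173537 × 1.028532 = 120.7021

120.70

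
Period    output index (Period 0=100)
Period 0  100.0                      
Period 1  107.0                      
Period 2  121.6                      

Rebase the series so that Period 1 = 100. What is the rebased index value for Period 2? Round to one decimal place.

Rebased(Period 2) = 121.6 / 107.0 × 100 = 113.6449

113.6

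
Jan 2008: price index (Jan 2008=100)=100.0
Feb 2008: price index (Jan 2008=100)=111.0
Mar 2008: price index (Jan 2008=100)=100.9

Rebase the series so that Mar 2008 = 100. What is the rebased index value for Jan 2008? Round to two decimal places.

Rebased(Jan 2008) = 100.0 / 100.9 × 100 = 99.1080

99.11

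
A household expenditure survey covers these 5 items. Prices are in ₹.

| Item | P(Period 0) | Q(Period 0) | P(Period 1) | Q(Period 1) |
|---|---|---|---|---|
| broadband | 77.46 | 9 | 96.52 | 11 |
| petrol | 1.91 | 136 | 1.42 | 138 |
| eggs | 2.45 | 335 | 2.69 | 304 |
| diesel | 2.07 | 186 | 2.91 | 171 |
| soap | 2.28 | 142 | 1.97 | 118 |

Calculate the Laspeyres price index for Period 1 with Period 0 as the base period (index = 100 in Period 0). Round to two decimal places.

Laspeyres price index uses base-period quantities as weights.
ΣP(Period 1)·Q(Period 0) = 96.52×9 + 1.42×136 + 2.69×335 + 2.91×186 + 1.97×142 = 868.68 + 193.12 + 901.15 + 541.26 + 279.74 = 2783.95
ΣP(Period 0)·Q(Period 0) = 77.46×9 + 1.91×136 + 2.45×335 + 2.07×186 + 2.28×142 = 697.14 + 259.76 + 820.75 + 385.02 + 323.76 = 2486.43
Index = 2783.95 / 2486.43 × 100 = 111.9658

111.97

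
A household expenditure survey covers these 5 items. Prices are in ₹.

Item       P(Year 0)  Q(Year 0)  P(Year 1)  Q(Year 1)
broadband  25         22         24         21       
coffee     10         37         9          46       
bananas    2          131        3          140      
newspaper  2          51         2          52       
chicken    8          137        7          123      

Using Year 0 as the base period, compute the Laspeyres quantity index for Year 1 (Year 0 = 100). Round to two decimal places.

98.87

Laspeyres quantity index uses base-period prices as weights.
ΣP(Year 0)·Q(Year 1) = 25×21 + 10×46 + 2×140 + 2×52 + 8×123 = 525 + 460 + 280 + 104 + 984 = 2353
ΣP(Year 0)·Q(Year 0) = 25×22 + 10×37 + 2×131 + 2×51 + 8×137 = 550 + 370 + 262 + 102 + 1096 = 2380
Index = 2353 / 2380 × 100 = 98.8655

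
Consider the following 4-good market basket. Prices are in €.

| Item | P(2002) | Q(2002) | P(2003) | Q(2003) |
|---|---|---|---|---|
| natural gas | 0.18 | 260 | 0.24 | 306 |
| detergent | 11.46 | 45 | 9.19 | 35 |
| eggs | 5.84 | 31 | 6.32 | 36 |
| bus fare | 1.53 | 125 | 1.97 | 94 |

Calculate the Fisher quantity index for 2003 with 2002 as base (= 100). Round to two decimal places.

87.33

Laspeyres component (base-period weights):
ΣP(2002)Q(2003) = 0.18×306 + 11.46×35 + 5.84×36 + 1.53×94 = 55.08 + 401.1 + 210.24 + 143.82 = 810.24
ΣP(2002)Q(2002) = 0.18×260 + 11.46×45 + 5.84×31 + 1.53×125 = 46.8 + 515.7 + 181.04 + 191.25 = 934.79
L = 810.24 / 934.79 × 100 = 86.6762
Paasche component (current-period weights):
ΣP(2003)Q(2003) = 0.24×306 + 9.19×35 + 6.32×36 + 1.97×94 = 73.44 + 321.65 + 227.52 + 185.18 = 807.79
ΣP(2003)Q(2002) = 0.24×260 + 9.19×45 + 6.32×31 + 1.97×125 = 62.4 + 413.55 + 195.92 + 246.25 = 918.12
P = 807.79 / 918.12 × 100 = 87.9831
Fisher = √(L × P) = √(86.6762 × 87.9831) = 87.3272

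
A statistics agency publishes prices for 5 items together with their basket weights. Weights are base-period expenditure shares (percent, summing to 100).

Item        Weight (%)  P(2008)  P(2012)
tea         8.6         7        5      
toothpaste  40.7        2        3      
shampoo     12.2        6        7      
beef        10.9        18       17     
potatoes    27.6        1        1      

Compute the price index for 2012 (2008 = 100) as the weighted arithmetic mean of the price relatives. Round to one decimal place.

tea: 8.6 × (5/7) = 8.6 × 0.714286 = 6.1429
toothpaste: 40.7 × (3/2) = 40.7 × 1.500000 = 61.0500
shampoo: 12.2 × (7/6) = 12.2 × 1.166667 = 14.2333
beef: 10.9 × (17/18) = 10.9 × 0.944444 = 10.2944
potatoes: 27.6 × (1/1) = 27.6 × 1.000000 = 27.6000
Index = Σ wᵢ·(p₁ᵢ/p₀ᵢ) = 6.1429 + 61.0500 + 14.2333 + 10.2944 + 27.6000 = 119.3206

119.3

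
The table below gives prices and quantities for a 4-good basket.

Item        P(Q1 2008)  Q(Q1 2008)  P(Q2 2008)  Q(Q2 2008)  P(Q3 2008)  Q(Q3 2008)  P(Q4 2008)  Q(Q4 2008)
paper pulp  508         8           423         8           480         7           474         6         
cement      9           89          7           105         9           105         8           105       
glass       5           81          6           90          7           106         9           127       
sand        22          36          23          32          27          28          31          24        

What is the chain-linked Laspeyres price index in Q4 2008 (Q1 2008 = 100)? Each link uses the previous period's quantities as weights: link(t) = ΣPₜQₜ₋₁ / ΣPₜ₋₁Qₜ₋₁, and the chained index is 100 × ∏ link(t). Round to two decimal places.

Link Q1 2008→Q2 2008:
ΣP(Q2 2008)Q(Q1 2008) = 423×8 + 7×89 + 6×81 + 23×36 = 3384 + 623 + 486 + 828 = 5321
ΣP(Q1 2008)Q(Q1 2008) = 508×8 + 9×89 + 5×81 + 22×36 = 4064 + 801 + 405 + 792 = 6062
link = 5321/6062 = 0.877763
Link Q2 2008→Q3 2008:
ΣP(Q3 2008)Q(Q2 2008) = 480×8 + 9×105 + 7×90 + 27×32 = 3840 + 945 + 630 + 864 = 6279
ΣP(Q2 2008)Q(Q2 2008) = 423×8 + 7×105 + 6×90 + 23×32 = 3384 + 735 + 540 + 736 = 5395
link = 6279/5395 = 1.163855
Link Q3 2008→Q4 2008:
ΣP(Q4 2008)Q(Q3 2008) = 474×7 + 8×105 + 9×106 + 31×28 = 3318 + 840 + 954 + 868 = 5980
ΣP(Q3 2008)Q(Q3 2008) = 480×7 + 9×105 + 7×106 + 27×28 = 3360 + 945 + 742 + 756 = 5803
link = 5980/5803 = 1.030501
Chained index = 100 × 0.877763 × 1.163855 × 1.030501 = 105.2749

105.27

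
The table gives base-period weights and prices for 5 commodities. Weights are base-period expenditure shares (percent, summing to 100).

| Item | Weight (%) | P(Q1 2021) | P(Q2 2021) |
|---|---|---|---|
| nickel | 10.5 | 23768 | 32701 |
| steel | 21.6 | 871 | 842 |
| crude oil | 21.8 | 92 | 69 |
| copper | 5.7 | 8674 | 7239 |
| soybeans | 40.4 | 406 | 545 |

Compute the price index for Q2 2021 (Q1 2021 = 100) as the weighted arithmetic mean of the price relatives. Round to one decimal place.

110.7

nickel: 10.5 × (32701/23768) = 10.5 × 1.375841 = 14.4463
steel: 21.6 × (842/871) = 21.6 × 0.966705 = 20.8808
crude oil: 21.8 × (69/92) = 21.8 × 0.750000 = 16.3500
copper: 5.7 × (7239/8674) = 5.7 × 0.834563 = 4.7570
soybeans: 40.4 × (545/406) = 40.4 × 1.342365 = 54.2315
Index = Σ wᵢ·(p₁ᵢ/p₀ᵢ) = 14.4463 + 20.8808 + 16.3500 + 4.7570 + 54.2315 = 110.6657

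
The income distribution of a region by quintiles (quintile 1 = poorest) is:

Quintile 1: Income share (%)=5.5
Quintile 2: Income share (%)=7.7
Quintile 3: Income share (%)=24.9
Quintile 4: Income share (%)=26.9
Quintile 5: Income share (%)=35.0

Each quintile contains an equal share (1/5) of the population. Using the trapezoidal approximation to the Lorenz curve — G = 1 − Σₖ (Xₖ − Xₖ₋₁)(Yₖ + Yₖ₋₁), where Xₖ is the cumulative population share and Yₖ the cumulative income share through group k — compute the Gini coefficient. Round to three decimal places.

Cumulative income shares Yₖ: 0.0550, 0.1320, 0.3810, 0.6500, 1.0000
Σ (Xₖ−Xₖ₋₁)(Yₖ+Yₖ₋₁) = (1/5)(0.0550+0.0000) + (1/5)(0.1320+0.0550) + (1/5)(0.3810+0.1320) + (1/5)(0.6500+0.3810) + (1/5)(1.0000+0.6500)
  = 0.0110 + 0.0374 + 0.1026 + 0.2062 + 0.3300 = 0.6872
G = 1 − 0.6872 = 0.3128

0.313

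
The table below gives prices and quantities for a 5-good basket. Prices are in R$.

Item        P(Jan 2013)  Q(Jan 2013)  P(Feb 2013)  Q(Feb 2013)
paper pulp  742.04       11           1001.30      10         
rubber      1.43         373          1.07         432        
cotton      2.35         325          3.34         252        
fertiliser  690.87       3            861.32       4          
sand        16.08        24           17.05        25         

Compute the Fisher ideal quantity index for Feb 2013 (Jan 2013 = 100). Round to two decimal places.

98.51

Laspeyres component (base-period weights):
ΣP(Jan 2013)Q(Feb 2013) = 742.04×10 + 1.43×432 + 2.35×252 + 690.87×4 + 16.08×25 = 7420.4 + 617.76 + 592.2 + 2763.48 + 402 = 11795.84
ΣP(Jan 2013)Q(Jan 2013) = 742.04×11 + 1.43×373 + 2.35×325 + 690.87×3 + 16.08×24 = 8162.44 + 533.39 + 763.75 + 2072.61 + 385.92 = 11918.11
L = 11795.84 / 11918.11 × 100 = 98.9741
Paasche component (current-period weights):
ΣP(Feb 2013)Q(Feb 2013) = 1001.30×10 + 1.07×432 + 3.34×252 + 861.32×4 + 17.05×25 = 10013 + 462.24 + 841.68 + 3445.28 + 426.25 = 15188.45
ΣP(Feb 2013)Q(Jan 2013) = 1001.30×11 + 1.07×373 + 3.34×325 + 861.32×3 + 17.05×24 = 11014.3 + 399.11 + 1085.5 + 2583.96 + 409.2 = 15492.07
P = 15188.45 / 15492.07 × 100 = 98.0402
Fisher = √(L × P) = √(98.9741 × 98.0402) = 98.5060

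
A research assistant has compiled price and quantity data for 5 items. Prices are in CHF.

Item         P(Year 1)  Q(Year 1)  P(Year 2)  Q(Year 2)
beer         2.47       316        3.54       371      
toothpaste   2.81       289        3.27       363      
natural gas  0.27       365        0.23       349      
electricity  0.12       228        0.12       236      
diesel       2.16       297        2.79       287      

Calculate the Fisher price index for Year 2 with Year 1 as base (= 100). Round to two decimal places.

Laspeyres component (base-period weights):
ΣP(Year 2)Q(Year 1) = 3.54×316 + 3.27×289 + 0.23×365 + 0.12×228 + 2.79×297 = 1118.64 + 945.03 + 83.95 + 27.36 + 828.63 = 3003.61
ΣP(Year 1)Q(Year 1) = 2.47×316 + 2.81×289 + 0.27×365 + 0.12×228 + 2.16×297 = 780.52 + 812.09 + 98.55 + 27.36 + 641.52 = 2360.04
L = 3003.61 / 2360.04 × 100 = 127.2695
Paasche component (current-period weights):
ΣP(Year 2)Q(Year 2) = 3.54×371 + 3.27×363 + 0.23×349 + 0.12×236 + 2.79×287 = 1313.34 + 1187.01 + 80.27 + 28.32 + 800.73 = 3409.67
ΣP(Year 1)Q(Year 2) = 2.47×371 + 2.81×363 + 0.27×349 + 0.12×236 + 2.16×287 = 916.37 + 1020.03 + 94.23 + 28.32 + 619.92 = 2678.87
P = 3409.67 / 2678.87 × 100 = 127.2802
Fisher = √(L × P) = √(127.2695 × 127.2802) = 127.2748

127.27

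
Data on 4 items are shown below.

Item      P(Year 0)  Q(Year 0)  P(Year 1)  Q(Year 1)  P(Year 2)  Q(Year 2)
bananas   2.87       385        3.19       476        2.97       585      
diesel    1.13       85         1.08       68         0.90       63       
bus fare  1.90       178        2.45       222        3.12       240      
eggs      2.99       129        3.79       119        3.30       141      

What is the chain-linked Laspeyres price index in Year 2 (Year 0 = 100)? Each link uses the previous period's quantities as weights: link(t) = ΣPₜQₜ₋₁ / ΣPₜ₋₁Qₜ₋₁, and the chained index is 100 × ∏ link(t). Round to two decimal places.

115.43

Link Year 0→Year 1:
ΣP(Year 1)Q(Year 0) = 3.19×385 + 1.08×85 + 2.45×178 + 3.79×129 = 1228.15 + 91.8 + 436.1 + 488.91 = 2244.96
ΣP(Year 0)Q(Year 0) = 2.87×385 + 1.13×85 + 1.90×178 + 2.99×129 = 1104.95 + 96.05 + 338.2 + 385.71 = 1924.91
link = 2244.96/1924.91 = 1.166268
Link Year 1→Year 2:
ΣP(Year 2)Q(Year 1) = 2.97×476 + 0.90×68 + 3.12×222 + 3.30×119 = 1413.72 + 61.2 + 692.64 + 392.7 = 2560.26
ΣP(Year 1)Q(Year 1) = 3.19×476 + 1.08×68 + 2.45×222 + 3.79×119 = 1518.44 + 73.44 + 543.9 + 451.01 = 2586.79
link = 2560.26/2586.79 = 0.989744
Chained index = 100 × 1.166268 × 0.989744 = 115.4306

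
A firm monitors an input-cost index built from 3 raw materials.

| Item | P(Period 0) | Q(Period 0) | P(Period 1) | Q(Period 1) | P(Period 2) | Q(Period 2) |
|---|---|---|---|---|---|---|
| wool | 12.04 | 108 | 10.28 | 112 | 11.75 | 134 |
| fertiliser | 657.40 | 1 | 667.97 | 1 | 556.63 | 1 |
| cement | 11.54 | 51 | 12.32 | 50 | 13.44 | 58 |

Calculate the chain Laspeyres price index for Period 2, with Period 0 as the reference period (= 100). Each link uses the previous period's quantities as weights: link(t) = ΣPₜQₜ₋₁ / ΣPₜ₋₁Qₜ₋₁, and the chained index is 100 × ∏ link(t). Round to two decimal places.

98.75

Link Period 0→Period 1:
ΣP(Period 1)Q(Period 0) = 10.28×108 + 667.97×1 + 12.32×51 = 1110.24 + 667.97 + 628.32 = 2406.53
ΣP(Period 0)Q(Period 0) = 12.04×108 + 657.40×1 + 11.54×51 = 1300.32 + 657.4 + 588.54 = 2546.26
link = 2406.53/2546.26 = 0.945123
Link Period 1→Period 2:
ΣP(Period 2)Q(Period 1) = 11.75×112 + 556.63×1 + 13.44×50 = 1316 + 556.63 + 672 = 2544.63
ΣP(Period 1)Q(Period 1) = 10.28×112 + 667.97×1 + 12.32×50 = 1151.36 + 667.97 + 616 = 2435.33
link = 2544.63/2435.33 = 1.044881
Chained index = 100 × 0.945123 × 1.044881 = 98.7542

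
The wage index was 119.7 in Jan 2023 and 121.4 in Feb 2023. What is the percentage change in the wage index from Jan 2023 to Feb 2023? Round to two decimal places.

Change = (121.4 − 119.7) / 119.7 × 100
       = 1.7 / 119.7 × 100 = 1.4202%

1.42%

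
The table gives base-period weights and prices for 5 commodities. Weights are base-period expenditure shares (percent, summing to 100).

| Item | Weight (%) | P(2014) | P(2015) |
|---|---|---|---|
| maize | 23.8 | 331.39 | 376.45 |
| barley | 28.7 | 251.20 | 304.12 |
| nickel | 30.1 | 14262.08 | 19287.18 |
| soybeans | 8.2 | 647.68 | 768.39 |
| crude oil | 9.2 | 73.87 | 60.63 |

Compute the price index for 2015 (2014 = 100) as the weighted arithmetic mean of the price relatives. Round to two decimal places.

maize: 23.8 × (376.45/331.39) = 23.8 × 1.135973 = 27.0362
barley: 28.7 × (304.12/251.20) = 28.7 × 1.210669 = 34.7462
nickel: 30.1 × (19287.18/14262.08) = 30.1 × 1.352340 = 40.7054
soybeans: 8.2 × (768.39/647.68) = 8.2 × 1.186373 = 9.7283
crude oil: 9.2 × (60.63/73.87) = 9.2 × 0.820766 = 7.5510
Index = Σ wᵢ·(p₁ᵢ/p₀ᵢ) = 27.0362 + 34.7462 + 40.7054 + 9.7283 + 7.5510 = 119.7671

119.77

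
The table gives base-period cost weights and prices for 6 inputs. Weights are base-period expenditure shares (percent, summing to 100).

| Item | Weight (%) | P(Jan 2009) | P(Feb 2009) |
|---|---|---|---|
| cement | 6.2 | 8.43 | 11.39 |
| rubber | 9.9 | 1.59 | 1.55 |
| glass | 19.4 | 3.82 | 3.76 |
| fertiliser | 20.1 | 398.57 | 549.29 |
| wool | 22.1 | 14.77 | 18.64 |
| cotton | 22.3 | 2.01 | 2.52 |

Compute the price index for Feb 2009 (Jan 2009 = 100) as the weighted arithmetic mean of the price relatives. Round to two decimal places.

120.67

cement: 6.2 × (11.39/8.43) = 6.2 × 1.351127 = 8.3770
rubber: 9.9 × (1.55/1.59) = 9.9 × 0.974843 = 9.6509
glass: 19.4 × (3.76/3.82) = 19.4 × 0.984293 = 19.0953
fertiliser: 20.1 × (549.29/398.57) = 20.1 × 1.378152 = 27.7009
wool: 22.1 × (18.64/14.77) = 22.1 × 1.262018 = 27.8906
cotton: 22.3 × (2.52/2.01) = 22.3 × 1.253731 = 27.9582
Index = Σ wᵢ·(p₁ᵢ/p₀ᵢ) = 8.3770 + 9.6509 + 19.0953 + 27.7009 + 27.8906 + 27.9582 = 120.6729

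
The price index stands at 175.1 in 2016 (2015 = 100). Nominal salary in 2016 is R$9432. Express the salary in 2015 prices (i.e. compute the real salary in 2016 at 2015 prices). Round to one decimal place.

Real = Nominal ÷ (Index/100) = 9432 ÷ (175.1/100)
     = 9432 ÷ 1.751 = 5386.6362

5386.6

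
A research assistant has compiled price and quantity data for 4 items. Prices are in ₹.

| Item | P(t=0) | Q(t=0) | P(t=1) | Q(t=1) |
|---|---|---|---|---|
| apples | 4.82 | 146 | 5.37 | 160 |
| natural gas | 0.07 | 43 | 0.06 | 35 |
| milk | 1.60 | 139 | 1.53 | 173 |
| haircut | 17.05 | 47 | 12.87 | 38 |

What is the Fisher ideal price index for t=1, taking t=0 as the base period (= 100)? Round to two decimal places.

93.89

Laspeyres component (base-period weights):
ΣP(t=1)Q(t=0) = 5.37×146 + 0.06×43 + 1.53×139 + 12.87×47 = 784.02 + 2.58 + 212.67 + 604.89 = 1604.16
ΣP(t=0)Q(t=0) = 4.82×146 + 0.07×43 + 1.60×139 + 17.05×47 = 703.72 + 3.01 + 222.4 + 801.35 = 1730.48
L = 1604.16 / 1730.48 × 100 = 92.7003
Paasche component (current-period weights):
ΣP(t=1)Q(t=1) = 5.37×160 + 0.06×35 + 1.53×173 + 12.87×38 = 859.2 + 2.1 + 264.69 + 489.06 = 1615.05
ΣP(t=0)Q(t=1) = 4.82×160 + 0.07×35 + 1.60×173 + 17.05×38 = 771.2 + 2.45 + 276.8 + 647.9 = 1698.35
P = 1615.05 / 1698.35 × 100 = 95.0952
Fisher = √(L × P) = √(92.7003 × 95.0952) = 93.8901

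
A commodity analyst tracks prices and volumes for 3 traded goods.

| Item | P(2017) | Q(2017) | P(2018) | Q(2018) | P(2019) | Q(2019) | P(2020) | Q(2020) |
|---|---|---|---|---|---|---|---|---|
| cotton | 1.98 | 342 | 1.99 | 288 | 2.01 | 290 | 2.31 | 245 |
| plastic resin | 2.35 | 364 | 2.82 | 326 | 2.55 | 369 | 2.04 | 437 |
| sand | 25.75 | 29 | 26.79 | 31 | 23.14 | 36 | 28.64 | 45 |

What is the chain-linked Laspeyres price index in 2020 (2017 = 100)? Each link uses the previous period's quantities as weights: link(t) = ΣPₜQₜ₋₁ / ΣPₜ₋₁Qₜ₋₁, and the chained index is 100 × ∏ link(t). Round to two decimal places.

103.91

Link 2017→2018:
ΣP(2018)Q(2017) = 1.99×342 + 2.82×364 + 26.79×29 = 680.58 + 1026.48 + 776.91 = 2483.97
ΣP(2017)Q(2017) = 1.98×342 + 2.35×364 + 25.75×29 = 677.16 + 855.4 + 746.75 = 2279.31
link = 2483.97/2279.31 = 1.089790
Link 2018→2019:
ΣP(2019)Q(2018) = 2.01×288 + 2.55×326 + 23.14×31 = 578.88 + 831.3 + 717.34 = 2127.52
ΣP(2018)Q(2018) = 1.99×288 + 2.82×326 + 26.79×31 = 573.12 + 919.32 + 830.49 = 2322.93
link = 2127.52/2322.93 = 0.915878
Link 2019→2020:
ΣP(2020)Q(2019) = 2.31×290 + 2.04×369 + 28.64×36 = 669.9 + 752.76 + 1031.04 = 2453.7
ΣP(2019)Q(2019) = 2.01×290 + 2.55×369 + 23.14×36 = 582.9 + 940.95 + 833.04 = 2356.89
link = 2453.7/2356.89 = 1.041075
Chained index = 100 × 1.089790 × 0.915878 × 1.041075 = 103.9113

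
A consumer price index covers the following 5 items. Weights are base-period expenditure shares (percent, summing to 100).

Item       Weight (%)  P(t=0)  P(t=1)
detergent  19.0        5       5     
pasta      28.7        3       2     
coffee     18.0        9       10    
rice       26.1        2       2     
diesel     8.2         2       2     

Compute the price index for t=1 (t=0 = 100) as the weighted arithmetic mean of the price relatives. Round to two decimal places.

92.43

detergent: 19.0 × (5/5) = 19.0 × 1.000000 = 19.0000
pasta: 28.7 × (2/3) = 28.7 × 0.666667 = 19.1333
coffee: 18.0 × (10/9) = 18.0 × 1.111111 = 20.0000
rice: 26.1 × (2/2) = 26.1 × 1.000000 = 26.1000
diesel: 8.2 × (2/2) = 8.2 × 1.000000 = 8.2000
Index = Σ wᵢ·(p₁ᵢ/p₀ᵢ) = 19.0000 + 19.1333 + 20.0000 + 26.1000 + 8.2000 = 92.4333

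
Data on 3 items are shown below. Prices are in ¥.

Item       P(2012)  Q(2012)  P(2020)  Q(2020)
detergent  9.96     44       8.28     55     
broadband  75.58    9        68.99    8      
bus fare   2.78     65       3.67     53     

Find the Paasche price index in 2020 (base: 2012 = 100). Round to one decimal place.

92.5

Paasche price index uses current-period quantities as weights.
ΣP(2020)·Q(2020) = 8.28×55 + 68.99×8 + 3.67×53 = 455.4 + 551.92 + 194.51 = 1201.83
ΣP(2012)·Q(2020) = 9.96×55 + 75.58×8 + 2.78×53 = 547.8 + 604.64 + 147.34 = 1299.78
Index = 1201.83 / 1299.78 × 100 = 92.4641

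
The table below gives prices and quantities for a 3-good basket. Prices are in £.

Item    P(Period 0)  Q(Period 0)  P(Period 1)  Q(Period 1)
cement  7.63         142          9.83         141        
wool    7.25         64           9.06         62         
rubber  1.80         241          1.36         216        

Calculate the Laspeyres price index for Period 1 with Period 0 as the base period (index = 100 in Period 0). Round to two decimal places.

116.26

Laspeyres price index uses base-period quantities as weights.
ΣP(Period 1)·Q(Period 0) = 9.83×142 + 9.06×64 + 1.36×241 = 1395.86 + 579.84 + 327.76 = 2303.46
ΣP(Period 0)·Q(Period 0) = 7.63×142 + 7.25×64 + 1.80×241 = 1083.46 + 464 + 433.8 = 1981.26
Index = 2303.46 / 1981.26 × 100 = 116.2624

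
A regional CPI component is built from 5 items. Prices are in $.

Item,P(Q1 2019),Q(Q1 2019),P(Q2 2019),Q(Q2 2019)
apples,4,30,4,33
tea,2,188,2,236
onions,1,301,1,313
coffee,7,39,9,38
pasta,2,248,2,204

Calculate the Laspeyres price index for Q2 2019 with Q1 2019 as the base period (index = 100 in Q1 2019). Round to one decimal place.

105.0

Laspeyres price index uses base-period quantities as weights.
ΣP(Q2 2019)·Q(Q1 2019) = 4×30 + 2×188 + 1×301 + 9×39 + 2×248 = 120 + 376 + 301 + 351 + 496 = 1644
ΣP(Q1 2019)·Q(Q1 2019) = 4×30 + 2×188 + 1×301 + 7×39 + 2×248 = 120 + 376 + 301 + 273 + 496 = 1566
Index = 1644 / 1566 × 100 = 104.9808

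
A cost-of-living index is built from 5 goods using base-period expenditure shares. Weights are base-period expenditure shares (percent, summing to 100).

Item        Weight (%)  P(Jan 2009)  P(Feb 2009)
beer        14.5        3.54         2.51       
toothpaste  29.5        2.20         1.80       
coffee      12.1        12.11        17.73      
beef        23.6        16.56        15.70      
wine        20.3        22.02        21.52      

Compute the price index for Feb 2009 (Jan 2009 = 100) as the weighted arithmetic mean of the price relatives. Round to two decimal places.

beer: 14.5 × (2.51/3.54) = 14.5 × 0.709040 = 10.2811
toothpaste: 29.5 × (1.80/2.20) = 29.5 × 0.818182 = 24.1364
coffee: 12.1 × (17.73/12.11) = 12.1 × 1.464079 = 17.7154
beef: 23.6 × (15.70/16.56) = 23.6 × 0.948068 = 22.3744
wine: 20.3 × (21.52/22.02) = 20.3 × 0.977293 = 19.8391
Index = Σ wᵢ·(p₁ᵢ/p₀ᵢ) = 10.2811 + 24.1364 + 17.7154 + 22.3744 + 19.8391 = 94.3462

94.35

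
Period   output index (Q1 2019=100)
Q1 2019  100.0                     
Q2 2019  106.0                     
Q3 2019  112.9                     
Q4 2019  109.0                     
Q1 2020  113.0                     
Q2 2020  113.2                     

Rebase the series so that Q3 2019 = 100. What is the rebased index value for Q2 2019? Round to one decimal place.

93.9

Rebased(Q2 2019) = 106.0 / 112.9 × 100 = 93.8884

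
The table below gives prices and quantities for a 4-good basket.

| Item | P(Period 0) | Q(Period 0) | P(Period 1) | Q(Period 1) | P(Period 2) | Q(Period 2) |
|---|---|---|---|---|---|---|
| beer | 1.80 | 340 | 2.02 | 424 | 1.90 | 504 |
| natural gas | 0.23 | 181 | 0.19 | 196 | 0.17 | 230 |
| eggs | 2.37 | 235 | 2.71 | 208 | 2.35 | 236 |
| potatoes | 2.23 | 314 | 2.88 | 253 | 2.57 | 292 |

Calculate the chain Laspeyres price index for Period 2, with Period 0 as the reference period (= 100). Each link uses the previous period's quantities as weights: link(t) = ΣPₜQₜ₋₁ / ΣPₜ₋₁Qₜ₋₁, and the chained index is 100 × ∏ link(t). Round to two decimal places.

Link Period 0→Period 1:
ΣP(Period 1)Q(Period 0) = 2.02×340 + 0.19×181 + 2.71×235 + 2.88×314 = 686.8 + 34.39 + 636.85 + 904.32 = 2262.36
ΣP(Period 0)Q(Period 0) = 1.80×340 + 0.23×181 + 2.37×235 + 2.23×314 = 612 + 41.63 + 556.95 + 700.22 = 1910.8
link = 2262.36/1910.8 = 1.183986
Link Period 1→Period 2:
ΣP(Period 2)Q(Period 1) = 1.90×424 + 0.17×196 + 2.35×208 + 2.57×253 = 805.6 + 33.32 + 488.8 + 650.21 = 1977.93
ΣP(Period 1)Q(Period 1) = 2.02×424 + 0.19×196 + 2.71×208 + 2.88×253 = 856.48 + 37.24 + 563.68 + 728.64 = 2186.04
link = 1977.93/2186.04 = 0.904800
Chained index = 100 × 1.183986 × 0.904800 = 107.1271

107.13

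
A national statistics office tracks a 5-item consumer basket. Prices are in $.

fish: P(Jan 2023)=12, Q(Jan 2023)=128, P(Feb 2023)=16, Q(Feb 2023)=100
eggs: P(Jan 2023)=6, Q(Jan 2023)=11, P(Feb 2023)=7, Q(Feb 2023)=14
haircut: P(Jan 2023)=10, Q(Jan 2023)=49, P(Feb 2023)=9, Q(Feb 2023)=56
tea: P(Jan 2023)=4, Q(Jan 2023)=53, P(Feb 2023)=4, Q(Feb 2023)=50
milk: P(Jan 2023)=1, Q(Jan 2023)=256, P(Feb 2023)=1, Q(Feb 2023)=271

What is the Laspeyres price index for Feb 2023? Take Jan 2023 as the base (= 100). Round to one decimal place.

Laspeyres price index uses base-period quantities as weights.
ΣP(Feb 2023)·Q(Jan 2023) = 16×128 + 7×11 + 9×49 + 4×53 + 1×256 = 2048 + 77 + 441 + 212 + 256 = 3034
ΣP(Jan 2023)·Q(Jan 2023) = 12×128 + 6×11 + 10×49 + 4×53 + 1×256 = 1536 + 66 + 490 + 212 + 256 = 2560
Index = 3034 / 2560 × 100 = 118.5156

118.5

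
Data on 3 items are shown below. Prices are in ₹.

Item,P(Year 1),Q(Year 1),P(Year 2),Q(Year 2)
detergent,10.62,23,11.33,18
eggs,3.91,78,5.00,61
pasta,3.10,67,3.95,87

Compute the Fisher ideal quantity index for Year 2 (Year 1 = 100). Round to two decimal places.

Laspeyres component (base-period weights):
ΣP(Year 1)Q(Year 2) = 10.62×18 + 3.91×61 + 3.10×87 = 191.16 + 238.51 + 269.7 = 699.37
ΣP(Year 1)Q(Year 1) = 10.62×23 + 3.91×78 + 3.10×67 = 244.26 + 304.98 + 207.7 = 756.94
L = 699.37 / 756.94 × 100 = 92.3944
Paasche component (current-period weights):
ΣP(Year 2)Q(Year 2) = 11.33×18 + 5.00×61 + 3.95×87 = 203.94 + 305 + 343.65 = 852.59
ΣP(Year 2)Q(Year 1) = 11.33×23 + 5.00×78 + 3.95×67 = 260.59 + 390 + 264.65 = 915.24
P = 852.59 / 915.24 × 100 = 93.1548
Fisher = √(L × P) = √(92.3944 × 93.1548) = 92.7738

92.77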